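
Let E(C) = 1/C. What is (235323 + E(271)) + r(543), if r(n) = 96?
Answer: 63798550/271 ≈ 2.3542e+5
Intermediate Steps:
(235323 + E(271)) + r(543) = (235323 + 1/271) + 96 = 63772534/271 + 96 = 63798550/271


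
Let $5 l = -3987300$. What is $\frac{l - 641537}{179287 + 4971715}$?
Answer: $- \frac{1438997}{5151002} \approx -0.27936$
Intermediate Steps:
$l = -797460$ ($l = \frac{1}{5} \left(-3987300\right) = -797460$)
$\frac{l - 641537}{179287 + 4971715} = \frac{-797460 - 641537}{179287 + 4971715} = - \frac{1438997}{5151002}$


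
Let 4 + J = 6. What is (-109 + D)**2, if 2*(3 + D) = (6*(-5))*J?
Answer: 20164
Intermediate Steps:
J = 2 (J = -4 + 6 = 2)
D = -33 (D = -3 + ((6*(-5))*2)/2 = -3 + (-30*2)/2 = -3 + (1/2)*(-60) = -3 - 30 = -33)
(-109 + D)**2 = (-109 - 33)**2 = (-142)**2 = 20164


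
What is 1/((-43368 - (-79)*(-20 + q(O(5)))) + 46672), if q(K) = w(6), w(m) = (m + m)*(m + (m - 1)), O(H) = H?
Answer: 1/12152 ≈ 8.2291e-5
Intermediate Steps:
w(m) = 2*m*(-1 + 2*m) (w(m) = (2*m)*(m + (-1 + m)) = (2*m)*(-1 + 2*m) = 2*m*(-1 + 2*m))
q(K) = 132 (q(K) = 2*6*(-1 + 2*6) = 2*6*(-1 + 12) = 2*6*11 = 132)
1/((-43368 - (-79)*(-20 + q(O(5)))) + 46672) = 1/((-43368 - (-79)*(-20 + 132)) + 46672) = 1/((-43368 - (-79)*112) + 46672) = 1/((-43368 - 1*(-8848)) + 46672) = 1/((-43368 + 8848) + 46672) = 1/(-34520 + 46672) = 1/12152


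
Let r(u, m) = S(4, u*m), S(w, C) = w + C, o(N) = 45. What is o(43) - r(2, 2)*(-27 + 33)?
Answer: -3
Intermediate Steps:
S(w, C) = C + w
r(u, m) = 4 + m*u (r(u, m) = u*m + 4 = m*u + 4 = 4 + m*u)
o(43) - r(2, 2)*(-27 + 33) = 45 - (4 + 2*2)*(-27 + 33) = 45 - (4 + 4)*6 = 45 - 8*6 = 45 - 1*48 = 45 - 48 = -3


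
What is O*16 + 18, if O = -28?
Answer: -430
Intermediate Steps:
O*16 + 18 = -28*16 + 18 = -448 + 18 = -430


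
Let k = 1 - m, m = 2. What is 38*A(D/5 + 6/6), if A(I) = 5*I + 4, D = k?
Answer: 304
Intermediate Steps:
k = -1 (k = 1 - 1*2 = 1 - 2 = -1)
D = -1
A(I) = 4 + 5*I
38*A(D/5 + 6/6) = 38*(4 + 5*(-1/5 + 6/6)) = 38*(4 + 5*(-1*⅕ + 6*(⅙))) = 38*(4 + 5*(-⅕ + 1)) = 38*(4 + 5*(⅘)) = 38*(4 + 4) = 38*8 = 304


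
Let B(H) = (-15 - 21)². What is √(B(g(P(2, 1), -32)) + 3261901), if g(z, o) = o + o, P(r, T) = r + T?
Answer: √3263197 ≈ 1806.4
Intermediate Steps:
P(r, T) = T + r
g(z, o) = 2*o
B(H) = 1296 (B(H) = (-36)² = 1296)
√(B(g(P(2, 1), -32)) + 3261901) = √(1296 + 3261901) = √3263197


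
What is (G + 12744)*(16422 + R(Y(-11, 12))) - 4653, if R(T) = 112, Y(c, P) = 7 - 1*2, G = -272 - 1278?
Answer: 185076943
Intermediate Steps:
G = -1550
Y(c, P) = 5 (Y(c, P) = 7 - 2 = 5)
(G + 12744)*(16422 + R(Y(-11, 12))) - 4653 = (-1550 + 12744)*(16422 + 112) - 4653 = 11194*16534 - 4653 = 185081596 - 4653 = 185076943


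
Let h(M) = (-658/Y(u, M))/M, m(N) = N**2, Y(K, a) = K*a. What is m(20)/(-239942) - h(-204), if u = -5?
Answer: -60278459/12481782840 ≈ -0.0048293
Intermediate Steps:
h(M) = 658/(5*M**2) (h(M) = (-658*(-1/(5*M)))/M = (-(-658)/(5*M))/M = (658/(5*M))/M = 658/(5*M**2))
m(20)/(-239942) - h(-204) = 20**2/(-239942) - 658/(5*(-204)**2) = 400*(-1/239942) - 658/(5*41616) = -200/119971 - 1*329/104040 = -200/119971 - 329/104040 = -60278459/12481782840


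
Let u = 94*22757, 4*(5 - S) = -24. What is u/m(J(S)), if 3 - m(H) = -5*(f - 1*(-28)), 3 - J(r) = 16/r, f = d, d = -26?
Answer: 2139158/13 ≈ 1.6455e+5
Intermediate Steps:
S = 11 (S = 5 - 1/4*(-24) = 5 + 6 = 11)
f = -26
J(r) = 3 - 16/r
m(H) = 13 (m(H) = 3 - (-5)*(-26 - 1*(-28)) = 3 - (-5)*(-26 + 28) = 3 - (-5)*2 = 3 - 1*(-10) = 3 + 10 = 13)
u = 2139158
u/m(J(S)) = 2139158/13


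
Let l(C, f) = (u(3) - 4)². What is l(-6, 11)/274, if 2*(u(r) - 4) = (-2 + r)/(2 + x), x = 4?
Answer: 1/39456 ≈ 2.5345e-5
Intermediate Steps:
u(r) = 23/6 + r/12 (u(r) = 4 + ((-2 + r)/(2 + 4))/2 = 4 + ((-2 + r)/6)/2 = 4 + ((-2 + r)*(⅙))/2 = 4 + (-⅓ + r/6)/2 = 4 + (-⅙ + r/12) = 23/6 + r/12)
l(C, f) = 1/144 (l(C, f) = ((23/6 + (1/12)*3) - 4)² = ((23/6 + ¼) - 4)² = (49/12 - 4)² = (1/12)² = 1/144)
l(-6, 11)/274 = (1/144)/274 = (1/144)*(1/274) = 1/39456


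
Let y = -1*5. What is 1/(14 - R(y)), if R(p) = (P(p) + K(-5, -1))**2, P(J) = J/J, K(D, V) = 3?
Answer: -1/2 ≈ -0.50000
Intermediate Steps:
y = -5
P(J) = 1
R(p) = 16 (R(p) = (1 + 3)**2 = 4**2 = 16)
1/(14 - R(y)) = 1/(14 - 1*16) = 1/(14 - 16) = 1/(-2) = -1/2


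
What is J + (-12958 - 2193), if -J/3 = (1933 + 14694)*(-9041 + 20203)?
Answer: -556786873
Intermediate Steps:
J = -556771722 (J = -3*(1933 + 14694)*(-9041 + 20203) = -49881*11162 = -3*185590574 = -556771722)
J + (-12958 - 2193) = -556771722 + (-12958 - 2193) = -556771722 - 15151 = -556786873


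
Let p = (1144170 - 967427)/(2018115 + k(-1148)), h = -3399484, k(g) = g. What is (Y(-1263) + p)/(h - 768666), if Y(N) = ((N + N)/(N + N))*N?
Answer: 1273626289/4203510500525 ≈ 0.00030299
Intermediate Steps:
Y(N) = N (Y(N) = ((2*N)/((2*N)))*N = ((2*N)*(1/(2*N)))*N = 1*N = N)
p = 176743/2016967 (p = (1144170 - 967427)/(2018115 - 1148) = 176743/2016967 ≈ 0.087628)
(Y(-1263) + p)/(h - 768666) = (-1263 + 176743/2016967)/(-3399484 - 768666) = -2547252578/2016967/(-4168150) = -2547252578/2016967*(-1/4168150) = 1273626289/4203510500525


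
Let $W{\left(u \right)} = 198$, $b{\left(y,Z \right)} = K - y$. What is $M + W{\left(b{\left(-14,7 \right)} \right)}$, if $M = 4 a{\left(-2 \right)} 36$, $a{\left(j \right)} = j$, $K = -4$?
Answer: $-90$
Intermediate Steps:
$b{\left(y,Z \right)} = -4 - y$
$M = -288$ ($M = 4 \left(-2\right) 36 = \left(-8\right) 36 = -288$)
$M + W{\left(b{\left(-14,7 \right)} \right)} = -288 + 198 = -90$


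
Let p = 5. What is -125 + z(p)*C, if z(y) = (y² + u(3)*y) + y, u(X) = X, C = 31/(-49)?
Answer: -7520/49 ≈ -153.47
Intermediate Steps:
C = -31/49 (C = 31*(-1/49) = -31/49 ≈ -0.63265)
z(y) = y² + 4*y (z(y) = (y² + 3*y) + y = y² + 4*y)
-125 + z(p)*C = -125 + (5*(4 + 5))*(-31/49) = -125 + (5*9)*(-31/49) = -125 + 45*(-31/49) = -125 - 1395/49 = -7520/49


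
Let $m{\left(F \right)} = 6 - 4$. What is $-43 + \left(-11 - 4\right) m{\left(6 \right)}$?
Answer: $-73$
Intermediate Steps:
$m{\left(F \right)} = 2$
$-43 + \left(-11 - 4\right) m{\left(6 \right)} = -43 + \left(-11 - 4\right) 2 = -43 - 30 = -73$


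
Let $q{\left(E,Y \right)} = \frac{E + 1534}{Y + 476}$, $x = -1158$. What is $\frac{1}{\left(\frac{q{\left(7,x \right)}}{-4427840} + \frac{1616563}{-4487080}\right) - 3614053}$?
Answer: $- \frac{26057740987520}{94174066376994279143} \approx -2.767 \cdot 10^{-7}$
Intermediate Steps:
$q{\left(E,Y \right)} = \frac{1534 + E}{476 + Y}$
$\frac{1}{\left(\frac{q{\left(7,x \right)}}{-4427840} + \frac{1616563}{-4487080}\right) - 3614053} = \frac{1}{\left(\frac{\frac{1}{476 - 1158} \left(1534 + 7\right)}{-4427840} + \frac{1616563}{-4487080}\right) - 3614053} = \frac{1}{\left(\frac{1}{-682} \cdot 1541 \left(- \frac{1}{4427840}\right) + 1616563 \left(- \frac{1}{4487080}\right)\right) - 3614053} = \frac{1}{\left(\left(- \frac{1}{682}\right) 1541 \left(- \frac{1}{4427840}\right) - \frac{124351}{345160}\right) - 3614053} = \frac{1}{\left(\left(- \frac{1541}{682}\right) \left(- \frac{1}{4427840}\right) - \frac{124351}{345160}\right) - 3614053} = \frac{1}{\left(\frac{1541}{3019786880} - \frac{124351}{345160}\right) - 3614053} = \frac{1}{- \frac{9387824660583}{26057740987520} - 3614053} = \frac{1}{- \frac{94174066376994279143}{26057740987520}} = - \frac{26057740987520}{94174066376994279143}$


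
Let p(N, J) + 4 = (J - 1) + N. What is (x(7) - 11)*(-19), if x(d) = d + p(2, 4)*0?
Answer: 76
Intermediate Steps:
p(N, J) = -5 + J + N (p(N, J) = -4 + ((J - 1) + N) = -4 + ((-1 + J) + N) = -4 + (-1 + J + N) = -5 + J + N)
x(d) = d (x(d) = d + (-5 + 4 + 2)*0 = d + 1*0 = d + 0 = d)
(x(7) - 11)*(-19) = (7 - 11)*(-19) = -4*(-19) = 76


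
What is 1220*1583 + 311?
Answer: 1931571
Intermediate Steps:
1220*1583 + 311 = 1931260 + 311 = 1931571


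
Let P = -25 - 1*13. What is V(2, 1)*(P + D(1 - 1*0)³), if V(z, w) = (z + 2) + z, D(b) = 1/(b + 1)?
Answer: -909/4 ≈ -227.25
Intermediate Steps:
P = -38 (P = -25 - 13 = -38)
D(b) = 1/(1 + b)
V(z, w) = 2 + 2*z (V(z, w) = (2 + z) + z = 2 + 2*z)
V(2, 1)*(P + D(1 - 1*0)³) = (2 + 2*2)*(-38 + (1/(1 + (1 - 1*0)))³) = (2 + 4)*(-38 + (1/(1 + (1 + 0)))³) = 6*(-38 + (1/(1 + 1))³) = 6*(-38 + (1/2)³) = 6*(-38 + (½)³) = 6*(-38 + ⅛) = 6*(-303/8) = -909/4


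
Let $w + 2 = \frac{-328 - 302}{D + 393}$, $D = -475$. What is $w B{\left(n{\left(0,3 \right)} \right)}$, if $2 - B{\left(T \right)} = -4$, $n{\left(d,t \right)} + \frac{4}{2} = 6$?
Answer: $\frac{1398}{41} \approx 34.098$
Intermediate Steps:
$n{\left(d,t \right)} = 4$ ($n{\left(d,t \right)} = -2 + 6 = 4$)
$B{\left(T \right)} = 6$ ($B{\left(T \right)} = 2 - -4 = 2 + 4 = 6$)
$w = \frac{233}{41}$ ($w = -2 + \frac{-328 - 302}{-475 + 393} = -2 - \frac{630}{-82} = -2 - - \frac{315}{41} = -2 + \frac{315}{41} = \frac{233}{41} \approx 5.6829$)
$w B{\left(n{\left(0,3 \right)} \right)} = \frac{233}{41} \cdot 6 = \frac{1398}{41}$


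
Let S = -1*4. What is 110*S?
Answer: -440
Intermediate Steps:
S = -4
110*S = 110*(-4) = -440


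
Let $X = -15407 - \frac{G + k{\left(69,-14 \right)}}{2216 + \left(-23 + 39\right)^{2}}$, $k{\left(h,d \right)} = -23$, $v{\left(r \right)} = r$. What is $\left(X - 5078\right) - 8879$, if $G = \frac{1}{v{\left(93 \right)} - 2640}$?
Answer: $- \frac{92440544197}{3148092} \approx -29364.0$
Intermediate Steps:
$G = - \frac{1}{2547}$ ($G = \frac{1}{93 - 2640} = \frac{1}{-2547} = - \frac{1}{2547} \approx -0.00039262$)
$X = - \frac{48502624153}{3148092}$ ($X = -15407 - \frac{- \frac{1}{2547} - 23}{2216 + \left(-23 + 39\right)^{2}} = -15407 - - \frac{58582}{2547 \left(2216 + 16^{2}\right)} = -15407 - - \frac{58582}{2547 \left(2216 + 256\right)} = -15407 - - \frac{58582}{2547 \cdot 2472} = -15407 - \left(- \frac{58582}{2547}\right) \frac{1}{2472} = -15407 - - \frac{29291}{3148092} = -15407 + \frac{29291}{3148092} = - \frac{48502624153}{3148092} \approx -15407.0$)
$\left(X - 5078\right) - 8879 = \left(- \frac{48502624153}{3148092} - 5078\right) - 8879 = - \frac{64488635329}{3148092} - 8879 = - \frac{92440544197}{3148092}$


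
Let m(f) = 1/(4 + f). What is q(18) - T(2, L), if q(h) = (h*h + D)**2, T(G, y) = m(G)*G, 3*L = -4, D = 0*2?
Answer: 314927/3 ≈ 1.0498e+5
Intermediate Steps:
D = 0
L = -4/3 (L = (1/3)*(-4) = -4/3 ≈ -1.3333)
T(G, y) = G/(4 + G)
q(h) = h**4 (q(h) = (h*h + 0)**2 = (h**2 + 0)**2 = (h**2)**2 = h**4)
q(18) - T(2, L) = 18**4 - 2/(4 + 2) = 104976 - 2/6 = 104976 - 1*1/3 = 104976 - 1/3 = 314927/3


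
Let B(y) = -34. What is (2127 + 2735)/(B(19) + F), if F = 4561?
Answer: 4862/4527 ≈ 1.0740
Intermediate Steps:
(2127 + 2735)/(B(19) + F) = (2127 + 2735)/(-34 + 4561) = 4862/4527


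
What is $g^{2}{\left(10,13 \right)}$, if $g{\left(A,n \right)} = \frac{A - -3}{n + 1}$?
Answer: $\frac{169}{196} \approx 0.86224$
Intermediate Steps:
$g{\left(A,n \right)} = \frac{3 + A}{1 + n}$ ($g{\left(A,n \right)} = \frac{A + 3}{1 + n} = \frac{3 + A}{1 + n}$)
$g^{2}{\left(10,13 \right)} = \left(\frac{3 + 10}{1 + 13}\right)^{2} = \left(\frac{1}{14} \cdot 13\right)^{2} = \left(\frac{13}{14}\right)^{2} = \frac{169}{196}$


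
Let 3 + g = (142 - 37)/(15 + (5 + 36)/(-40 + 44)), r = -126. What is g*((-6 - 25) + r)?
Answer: -18369/101 ≈ -181.87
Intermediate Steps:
g = 117/101 (g = -3 + (142 - 37)/(15 + (5 + 36)/(-40 + 44)) = -3 + 105/(15 + 41/4) = -3 + 105/(101/4) = -3 + 105*(4/101) = -3 + 420/101 = 117/101 ≈ 1.1584)
g*((-6 - 25) + r) = 117*((-6 - 25) - 126)/101 = 117*(-31 - 126)/101 = (117/101)*(-157) = -18369/101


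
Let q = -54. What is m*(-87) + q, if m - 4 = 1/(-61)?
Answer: -24435/61 ≈ -400.57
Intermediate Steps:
m = 243/61 (m = 4 + 1/(-61) = 4 - 1/61 = 243/61 ≈ 3.9836)
m*(-87) + q = (243/61)*(-87) - 54 = -21141/61 - 54 = -24435/61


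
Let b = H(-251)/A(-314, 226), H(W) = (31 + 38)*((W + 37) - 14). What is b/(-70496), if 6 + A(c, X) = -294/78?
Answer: -51129/2238248 ≈ -0.022843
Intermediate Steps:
A(c, X) = -127/13 (A(c, X) = -6 - 294/78 = -6 - 294*1/78 = -6 - 49/13 = -127/13)
H(W) = 1587 + 69*W (H(W) = 69*((37 + W) - 14) = 69*(23 + W) = 1587 + 69*W)
b = 204516/127 (b = (1587 + 69*(-251))/(-127/13) = (1587 - 17319)*(-13/127) = -15732*(-13/127) = 204516/127 ≈ 1610.4)
b/(-70496) = (204516/127)/(-70496) = (204516/127)*(-1/70496) = -51129/2238248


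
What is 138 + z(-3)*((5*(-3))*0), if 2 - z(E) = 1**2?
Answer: 138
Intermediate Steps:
z(E) = 1 (z(E) = 2 - 1*1**2 = 2 - 1*1 = 2 - 1 = 1)
138 + z(-3)*((5*(-3))*0) = 138 + 1*((5*(-3))*0) = 138 + 1*(-15*0) = 138 + 1*0 = 138 + 0 = 138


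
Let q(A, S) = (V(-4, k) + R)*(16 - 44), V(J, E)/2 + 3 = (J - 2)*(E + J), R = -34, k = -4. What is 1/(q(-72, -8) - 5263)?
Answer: -1/6831 ≈ -0.00014639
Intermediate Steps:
V(J, E) = -6 + 2*(-2 + J)*(E + J) (V(J, E) = -6 + 2*((J - 2)*(E + J)) = -6 + 2*((-2 + J)*(E + J)) = -6 + 2*(-2 + J)*(E + J))
q(A, S) = -1568 (q(A, S) = ((-6 - 4*(-4) - 4*(-4) + 2*(-4)² + 2*(-4)*(-4)) - 34)*(16 - 44) = ((-6 + 16 + 16 + 2*16 + 32) - 34)*(-28) = ((-6 + 16 + 16 + 32 + 32) - 34)*(-28) = (90 - 34)*(-28) = 56*(-28) = -1568)
1/(q(-72, -8) - 5263) = 1/(-1568 - 5263) = 1/(-6831) = -1/6831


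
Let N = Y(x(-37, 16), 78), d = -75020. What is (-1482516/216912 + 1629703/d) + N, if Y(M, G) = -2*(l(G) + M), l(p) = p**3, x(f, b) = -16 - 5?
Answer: -160878148125191/169507690 ≈ -9.4909e+5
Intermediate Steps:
x(f, b) = -21
Y(M, G) = -2*M - 2*G**3 (Y(M, G) = -2*(G**3 + M) = -2*(M + G**3) = -2*M - 2*G**3)
N = -949062 (N = -2*(-21) - 2*78**3 = 42 - 2*474552 = 42 - 949104 = -949062)
(-1482516/216912 + 1629703/d) + N = (-1482516/216912 + 1629703/(-75020)) - 949062 = (-1482516*1/216912 + 1629703*(-1/75020)) - 949062 = (-123543/18076 - 1629703/75020) - 949062 = -4840838411/169507690 - 949062 = -160878148125191/169507690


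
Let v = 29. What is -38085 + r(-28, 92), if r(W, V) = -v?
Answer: -38114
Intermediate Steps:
r(W, V) = -29 (r(W, V) = -1*29 = -29)
-38085 + r(-28, 92) = -38085 - 29 = -38114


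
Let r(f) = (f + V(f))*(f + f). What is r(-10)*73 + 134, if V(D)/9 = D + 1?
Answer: 132994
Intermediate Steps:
V(D) = 9 + 9*D (V(D) = 9*(D + 1) = 9*(1 + D) = 9 + 9*D)
r(f) = 2*f*(9 + 10*f) (r(f) = (f + (9 + 9*f))*(f + f) = (9 + 10*f)*(2*f) = 2*f*(9 + 10*f))
r(-10)*73 + 134 = (2*(-10)*(9 + 10*(-10)))*73 + 134 = (2*(-10)*(9 - 100))*73 + 134 = (2*(-10)*(-91))*73 + 134 = 1820*73 + 134 = 132860 + 134 = 132994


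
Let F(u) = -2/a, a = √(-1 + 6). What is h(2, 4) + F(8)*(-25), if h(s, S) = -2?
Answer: -2 + 10*√5 ≈ 20.361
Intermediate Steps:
a = √5 ≈ 2.2361
F(u) = -2*√5/5
h(2, 4) + F(8)*(-25) = -2 - 2*√5/5*(-25) = -2 + 10*√5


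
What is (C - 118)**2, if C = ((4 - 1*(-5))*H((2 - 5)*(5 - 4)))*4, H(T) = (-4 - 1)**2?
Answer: 611524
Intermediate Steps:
H(T) = 25 (H(T) = (-5)**2 = 25)
C = 900 (C = ((4 - 1*(-5))*25)*4 = ((4 + 5)*25)*4 = (9*25)*4 = 225*4 = 900)
(C - 118)**2 = (900 - 118)**2 = 782**2 = 611524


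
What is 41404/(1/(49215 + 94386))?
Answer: 5945655804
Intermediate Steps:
41404/(1/(49215 + 94386)) = 41404/(1/143601) = 41404*143601 = 5945655804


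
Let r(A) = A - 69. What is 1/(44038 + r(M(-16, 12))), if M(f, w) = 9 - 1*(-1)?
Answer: 1/43979 ≈ 2.2738e-5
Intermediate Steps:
M(f, w) = 10 (M(f, w) = 9 + 1 = 10)
r(A) = -69 + A
1/(44038 + r(M(-16, 12))) = 1/(44038 + (-69 + 10)) = 1/(44038 - 59) = 1/43979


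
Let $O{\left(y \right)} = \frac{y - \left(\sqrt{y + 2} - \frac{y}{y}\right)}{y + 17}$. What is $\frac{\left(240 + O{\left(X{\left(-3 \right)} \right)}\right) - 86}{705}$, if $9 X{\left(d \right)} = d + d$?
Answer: $\frac{7547}{34545} - \frac{2 \sqrt{3}}{34545} \approx 0.21837$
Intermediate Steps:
$X{\left(d \right)} = \frac{2 d}{9}$ ($X{\left(d \right)} = \frac{d + d}{9} = \frac{2 d}{9}$)
$O{\left(y \right)} = \frac{1 + y - \sqrt{2 + y}}{17 + y}$ ($O{\left(y \right)} = \frac{y - \left(-1 + \sqrt{2 + y}\right)}{17 + y} = \frac{1 + y - \sqrt{2 + y}}{17 + y}$)
$\frac{\left(240 + O{\left(X{\left(-3 \right)} \right)}\right) - 86}{705} = \frac{\left(240 + \frac{1 + \frac{2}{9} \left(-3\right) - \sqrt{2 + \frac{2}{9} \left(-3\right)}}{17 + \frac{2}{9} \left(-3\right)}\right) - 86}{705} = \left(\left(240 + \frac{1 - \frac{2}{3} - \sqrt{2 - \frac{2}{3}}}{17 - \frac{2}{3}}\right) - 86\right) \frac{1}{705} = \left(\left(240 + \frac{1 - \frac{2}{3} - \sqrt{\frac{4}{3}}}{\frac{49}{3}}\right) - 86\right) \frac{1}{705} = \left(\left(240 + \frac{3 \left(1 - \frac{2}{3} - \frac{2 \sqrt{3}}{3}\right)}{49}\right) - 86\right) \frac{1}{705} = \left(\left(240 + \frac{3 \left(\frac{1}{3} - \frac{2 \sqrt{3}}{3}\right)}{49}\right) - 86\right) \frac{1}{705} = \left(\left(240 + \left(\frac{1}{49} - \frac{2 \sqrt{3}}{49}\right)\right) - 86\right) \frac{1}{705} = \left(\left(\frac{11761}{49} - \frac{2 \sqrt{3}}{49}\right) - 86\right) \frac{1}{705} = \left(\frac{7547}{49} - \frac{2 \sqrt{3}}{49}\right) \frac{1}{705} = \frac{7547}{34545} - \frac{2 \sqrt{3}}{34545}$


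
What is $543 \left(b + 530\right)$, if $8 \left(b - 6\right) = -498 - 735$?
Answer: $\frac{1658865}{8} \approx 2.0736 \cdot 10^{5}$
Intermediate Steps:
$b = - \frac{1185}{8}$ ($b = 6 + \frac{-498 - 735}{8} = 6 + \frac{1}{8} \left(-1233\right) = 6 - \frac{1233}{8} = - \frac{1185}{8} \approx -148.13$)
$543 \left(b + 530\right) = 543 \left(- \frac{1185}{8} + 530\right) = 543 \cdot \frac{3055}{8} = \frac{1658865}{8}$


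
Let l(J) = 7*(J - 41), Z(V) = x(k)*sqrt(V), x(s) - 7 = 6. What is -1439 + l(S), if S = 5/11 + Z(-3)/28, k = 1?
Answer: -18951/11 + 13*I*sqrt(3)/4 ≈ -1722.8 + 5.6292*I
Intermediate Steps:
x(s) = 13 (x(s) = 7 + 6 = 13)
Z(V) = 13*sqrt(V)
S = 5/11 + 13*I*sqrt(3)/28 (S = 5/11 + (13*sqrt(-3))/28 = 5*(1/11) + (13*(I*sqrt(3)))*(1/28) = 5/11 + (13*I*sqrt(3))*(1/28) = 5/11 + 13*I*sqrt(3)/28 ≈ 0.45455 + 0.80417*I)
l(J) = -287 + 7*J (l(J) = 7*(-41 + J) = -287 + 7*J)
-1439 + l(S) = -1439 + (-287 + 7*(5/11 + 13*I*sqrt(3)/28)) = -1439 + (-287 + (35/11 + 13*I*sqrt(3)/4)) = -1439 + (-3122/11 + 13*I*sqrt(3)/4) = -18951/11 + 13*I*sqrt(3)/4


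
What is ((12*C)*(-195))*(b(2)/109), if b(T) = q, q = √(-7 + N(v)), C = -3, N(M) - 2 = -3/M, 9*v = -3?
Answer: 14040/109 ≈ 128.81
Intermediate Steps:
v = -⅓ (v = (⅑)*(-3) = -⅓ ≈ -0.33333)
N(M) = 2 - 3/M
q = 2 (q = √(-7 + (2 - 3/(-⅓))) = √(-7 + (2 - 3*(-3))) = √(-7 + (2 + 9)) = √(-7 + 11) = √4 = 2)
b(T) = 2
((12*C)*(-195))*(b(2)/109) = ((12*(-3))*(-195))*(2/109) = (-36*(-195))*(2*(1/109)) = 7020*(2/109) = 14040/109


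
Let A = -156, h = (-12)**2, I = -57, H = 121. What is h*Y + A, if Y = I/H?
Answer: -27084/121 ≈ -223.83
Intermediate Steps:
h = 144
Y = -57/121 ≈ -0.47107
h*Y + A = 144*(-57/121) - 156 = -8208/121 - 156 = -27084/121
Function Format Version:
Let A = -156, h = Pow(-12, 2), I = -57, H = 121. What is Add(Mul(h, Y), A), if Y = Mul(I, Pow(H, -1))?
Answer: Rational(-27084, 121) ≈ -223.83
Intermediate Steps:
h = 144
Y = Rational(-57, 121) (Y = Mul(-57, Pow(121, -1)) = Mul(-57, Rational(1, 121)) = Rational(-57, 121) ≈ -0.47107)
Add(Mul(h, Y), A) = Add(Mul(144, Rational(-57, 121)), -156) = Add(Rational(-8208, 121), -156) = Rational(-27084, 121)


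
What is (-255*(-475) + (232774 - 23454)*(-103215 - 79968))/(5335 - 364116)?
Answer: 38343744435/358781 ≈ 1.0687e+5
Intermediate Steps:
(-255*(-475) + (232774 - 23454)*(-103215 - 79968))/(5335 - 364116) = (121125 + 209320*(-183183))/(-358781) = (121125 - 38343865560)*(-1/358781) = -38343744435*(-1/358781) = 38343744435/358781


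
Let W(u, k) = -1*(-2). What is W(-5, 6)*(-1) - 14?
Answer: -16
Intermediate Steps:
W(u, k) = 2
W(-5, 6)*(-1) - 14 = 2*(-1) - 14 = -2 - 14 = -16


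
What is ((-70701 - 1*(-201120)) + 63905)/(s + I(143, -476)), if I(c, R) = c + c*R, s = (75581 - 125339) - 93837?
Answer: -48581/52880 ≈ -0.91870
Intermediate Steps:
s = -143595 (s = -49758 - 93837 = -143595)
I(c, R) = c + R*c
((-70701 - 1*(-201120)) + 63905)/(s + I(143, -476)) = ((-70701 - 1*(-201120)) + 63905)/(-143595 + 143*(1 - 476)) = ((-70701 + 201120) + 63905)/(-143595 + 143*(-475)) = (130419 + 63905)/(-143595 - 67925) = 194324/(-211520) = 194324*(-1/211520) = -48581/52880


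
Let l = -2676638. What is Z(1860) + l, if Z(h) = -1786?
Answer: -2678424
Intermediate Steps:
Z(1860) + l = -1786 - 2676638 = -2678424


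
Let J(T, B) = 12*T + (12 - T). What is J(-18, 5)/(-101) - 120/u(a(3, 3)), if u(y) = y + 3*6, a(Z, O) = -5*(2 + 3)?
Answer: 13422/707 ≈ 18.984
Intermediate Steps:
a(Z, O) = -25 (a(Z, O) = -5*5 = -25)
u(y) = 18 + y (u(y) = y + 18 = 18 + y)
J(T, B) = 12 + 11*T
J(-18, 5)/(-101) - 120/u(a(3, 3)) = (12 + 11*(-18))/(-101) - 120/(18 - 25) = (12 - 198)*(-1/101) - 120/(-7) = -186*(-1/101) - 120*(-⅐) = 186/101 + 120/7 = 13422/707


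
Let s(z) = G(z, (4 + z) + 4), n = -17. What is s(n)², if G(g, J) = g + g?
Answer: 1156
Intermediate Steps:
G(g, J) = 2*g
s(z) = 2*z
s(n)² = (2*(-17))² = (-34)² = 1156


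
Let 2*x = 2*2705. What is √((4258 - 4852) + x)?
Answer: √2111 ≈ 45.946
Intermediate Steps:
x = 2705 (x = (2*2705)/2 = (½)*5410 = 2705)
√((4258 - 4852) + x) = √((4258 - 4852) + 2705) = √(-594 + 2705) = √2111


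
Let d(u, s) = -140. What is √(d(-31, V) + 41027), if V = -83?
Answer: 3*√4543 ≈ 202.21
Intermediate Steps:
√(d(-31, V) + 41027) = √(-140 + 41027) = √40887 = 3*√4543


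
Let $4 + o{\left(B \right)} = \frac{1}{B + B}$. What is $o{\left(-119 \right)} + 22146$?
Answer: $\frac{5269795}{238} \approx 22142.0$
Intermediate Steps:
$o{\left(B \right)} = -4 + \frac{1}{2 B}$ ($o{\left(B \right)} = -4 + \frac{1}{B + B} = -4 + \frac{1}{2 B}$)
$o{\left(-119 \right)} + 22146 = \left(-4 + \frac{1}{2 \left(-119\right)}\right) + 22146 = \left(-4 + \frac{1}{2} \left(- \frac{1}{119}\right)\right) + 22146 = \left(-4 - \frac{1}{238}\right) + 22146 = - \frac{953}{238} + 22146 = \frac{5269795}{238}$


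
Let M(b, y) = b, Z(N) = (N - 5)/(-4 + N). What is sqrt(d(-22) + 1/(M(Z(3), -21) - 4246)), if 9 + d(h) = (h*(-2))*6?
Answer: sqrt(1148234359)/2122 ≈ 15.969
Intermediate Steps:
Z(N) = (-5 + N)/(-4 + N)
d(h) = -9 - 12*h (d(h) = -9 + (h*(-2))*6 = -9 - 2*h*6 = -9 - 12*h)
sqrt(d(-22) + 1/(M(Z(3), -21) - 4246)) = sqrt((-9 - 12*(-22)) + 1/((-5 + 3)/(-4 + 3) - 4246)) = sqrt((-9 + 264) + 1/(-2/(-1) - 4246)) = sqrt(255 + 1/(-1*(-2) - 4246)) = sqrt(255 + 1/(2 - 4246)) = sqrt(255 + 1/(-4244)) = sqrt(255 - 1/4244) = sqrt(1082219/4244) = sqrt(1148234359)/2122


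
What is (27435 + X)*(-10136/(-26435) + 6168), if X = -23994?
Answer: 561093644256/26435 ≈ 2.1225e+7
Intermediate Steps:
(27435 + X)*(-10136/(-26435) + 6168) = (27435 - 23994)*(-10136/(-26435) + 6168) = 3441*(-10136*(-1/26435) + 6168) = 3441*(10136/26435 + 6168) = 3441*(163061216/26435) = 561093644256/26435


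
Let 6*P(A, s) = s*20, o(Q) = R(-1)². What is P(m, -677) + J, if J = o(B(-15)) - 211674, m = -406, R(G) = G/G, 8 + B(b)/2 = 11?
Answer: -641789/3 ≈ -2.1393e+5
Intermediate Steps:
B(b) = 6 (B(b) = -16 + 2*11 = -16 + 22 = 6)
R(G) = 1
o(Q) = 1 (o(Q) = 1² = 1)
P(A, s) = 10*s/3 (P(A, s) = (s*20)/6 = (20*s)/6 = 10*s/3)
J = -211673 (J = 1 - 211674 = -211673)
P(m, -677) + J = (10/3)*(-677) - 211673 = -6770/3 - 211673 = -641789/3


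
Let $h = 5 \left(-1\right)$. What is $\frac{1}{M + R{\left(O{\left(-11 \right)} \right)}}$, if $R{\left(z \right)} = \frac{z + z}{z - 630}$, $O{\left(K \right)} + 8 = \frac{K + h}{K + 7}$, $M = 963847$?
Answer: $\frac{317}{305539503} \approx 1.0375 \cdot 10^{-6}$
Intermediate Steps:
$h = -5$
$O{\left(K \right)} = -8 + \frac{-5 + K}{7 + K}$ ($O{\left(K \right)} = -8 + \frac{K - 5}{K + 7} = -8 + \frac{-5 + K}{7 + K}$)
$R{\left(z \right)} = \frac{2 z}{-630 + z}$
$\frac{1}{M + R{\left(O{\left(-11 \right)} \right)}} = \frac{1}{963847 + \frac{2 \frac{-61 - -77}{7 - 11}}{-630 + \frac{-61 - -77}{7 - 11}}} = \frac{1}{963847 + \frac{2 \frac{-61 + 77}{-4}}{-630 + \frac{-61 + 77}{-4}}} = \frac{1}{963847 + \frac{2 \left(\left(- \frac{1}{4}\right) 16\right)}{-630 - 4}} = \frac{1}{963847 + 2 \left(-4\right) \frac{1}{-630 - 4}} = \frac{1}{963847 + 2 \left(-4\right) \frac{1}{-634}} = \frac{1}{963847 + 2 \left(-4\right) \left(- \frac{1}{634}\right)} = \frac{1}{963847 + \frac{4}{317}} = \frac{1}{\frac{305539503}{317}} = \frac{317}{305539503}$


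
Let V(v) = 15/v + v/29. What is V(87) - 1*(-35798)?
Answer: 1038234/29 ≈ 35801.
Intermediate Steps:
V(v) = 15/v + v/29 (V(v) = 15/v + v*(1/29) = 15/v + v/29)
V(87) - 1*(-35798) = (15/87 + (1/29)*87) - 1*(-35798) = (15*(1/87) + 3) + 35798 = (5/29 + 3) + 35798 = 92/29 + 35798 = 1038234/29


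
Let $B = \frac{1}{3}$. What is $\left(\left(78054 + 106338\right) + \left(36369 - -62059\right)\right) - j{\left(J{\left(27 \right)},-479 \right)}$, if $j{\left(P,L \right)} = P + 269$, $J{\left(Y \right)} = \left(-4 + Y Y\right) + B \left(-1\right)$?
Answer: $\frac{845479}{3} \approx 2.8183 \cdot 10^{5}$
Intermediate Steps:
$B = \frac{1}{3} \approx 0.33333$
$J{\left(Y \right)} = - \frac{13}{3} + Y^{2}$ ($J{\left(Y \right)} = \left(-4 + Y Y\right) + \frac{1}{3} \left(-1\right) = \left(-4 + Y^{2}\right) - \frac{1}{3} = - \frac{13}{3} + Y^{2}$)
$j{\left(P,L \right)} = 269 + P$
$\left(\left(78054 + 106338\right) + \left(36369 - -62059\right)\right) - j{\left(J{\left(27 \right)},-479 \right)} = \left(\left(78054 + 106338\right) + \left(36369 - -62059\right)\right) - \left(269 - \left(\frac{13}{3} - 27^{2}\right)\right) = \left(184392 + \left(36369 + 62059\right)\right) - \left(269 + \left(- \frac{13}{3} + 729\right)\right) = \left(184392 + 98428\right) - \left(269 + \frac{2174}{3}\right) = 282820 - \frac{2981}{3} = \frac{845479}{3}$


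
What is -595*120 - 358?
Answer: -71758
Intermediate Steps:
-595*120 - 358 = -71400 - 358 = -71758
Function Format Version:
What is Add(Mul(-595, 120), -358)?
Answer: -71758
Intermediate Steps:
Add(Mul(-595, 120), -358) = Add(-71400, -358) = -71758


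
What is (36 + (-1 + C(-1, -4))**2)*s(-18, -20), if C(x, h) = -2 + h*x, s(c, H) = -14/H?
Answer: 259/10 ≈ 25.900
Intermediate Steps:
(36 + (-1 + C(-1, -4))**2)*s(-18, -20) = (36 + (-1 + (-2 - 4*(-1)))**2)*(-14/(-20)) = (36 + (-1 + (-2 + 4))**2)*(-14*(-1/20)) = (36 + (-1 + 2)**2)*(7/10) = (36 + 1**2)*(7/10) = (36 + 1)*(7/10) = 37*(7/10) = 259/10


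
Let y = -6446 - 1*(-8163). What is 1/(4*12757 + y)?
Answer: 1/52745 ≈ 1.8959e-5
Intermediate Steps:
y = 1717 (y = -6446 + 8163 = 1717)
1/(4*12757 + y) = 1/(4*12757 + 1717) = 1/(51028 + 1717) = 1/52745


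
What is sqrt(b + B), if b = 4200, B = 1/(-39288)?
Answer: sqrt(1620724281378)/19644 ≈ 64.807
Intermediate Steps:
B = -1/39288 ≈ -2.5453e-5
sqrt(b + B) = sqrt(4200 - 1/39288) = sqrt(165009599/39288) = sqrt(1620724281378)/19644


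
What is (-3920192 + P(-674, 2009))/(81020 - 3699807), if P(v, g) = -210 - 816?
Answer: 3921218/3618787 ≈ 1.0836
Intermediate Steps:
P(v, g) = -1026
(-3920192 + P(-674, 2009))/(81020 - 3699807) = (-3920192 - 1026)/(81020 - 3699807) = -3921218/(-3618787) = -3921218*(-1/3618787) = 3921218/3618787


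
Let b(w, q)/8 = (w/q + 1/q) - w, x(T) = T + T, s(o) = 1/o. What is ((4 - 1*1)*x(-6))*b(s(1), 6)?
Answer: 192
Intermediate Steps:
x(T) = 2*T
b(w, q) = -8*w + 8/q + 8*w/q (b(w, q) = 8*((w/q + 1/q) - w) = 8*((1/q + w/q) - w) = 8*(1/q - w + w/q) = -8*w + 8/q + 8*w/q)
((4 - 1*1)*x(-6))*b(s(1), 6) = ((4 - 1*1)*(2*(-6)))*(8*(1 + 1/1 - 1*6/1)/6) = ((4 - 1)*(-12))*(8*(⅙)*(1 + 1 - 1*6*1)) = (3*(-12))*(8*(⅙)*(1 + 1 - 6)) = -288*(-4)/6 = -36*(-16/3) = 192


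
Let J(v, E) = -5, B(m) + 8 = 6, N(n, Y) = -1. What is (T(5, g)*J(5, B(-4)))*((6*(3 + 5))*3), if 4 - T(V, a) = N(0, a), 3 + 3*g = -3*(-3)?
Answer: -3600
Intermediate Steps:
B(m) = -2 (B(m) = -8 + 6 = -2)
g = 2 (g = -1 + (-3*(-3))/3 = -1 + (⅓)*9 = -1 + 3 = 2)
T(V, a) = 5 (T(V, a) = 4 - 1*(-1) = 4 + 1 = 5)
(T(5, g)*J(5, B(-4)))*((6*(3 + 5))*3) = (5*(-5))*((6*(3 + 5))*3) = -25*6*8*3 = -1200*3 = -25*144 = -3600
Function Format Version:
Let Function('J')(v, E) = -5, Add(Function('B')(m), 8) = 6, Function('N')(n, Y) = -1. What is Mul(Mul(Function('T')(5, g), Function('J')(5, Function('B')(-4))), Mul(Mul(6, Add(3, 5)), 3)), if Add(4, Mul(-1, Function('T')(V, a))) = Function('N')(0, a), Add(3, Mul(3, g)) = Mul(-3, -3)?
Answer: -3600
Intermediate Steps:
Function('B')(m) = -2 (Function('B')(m) = Add(-8, 6) = -2)
g = 2 (g = Add(-1, Mul(Rational(1, 3), Mul(-3, -3))) = Add(-1, Mul(Rational(1, 3), 9)) = Add(-1, 3) = 2)
Function('T')(V, a) = 5 (Function('T')(V, a) = Add(4, Mul(-1, -1)) = Add(4, 1) = 5)
Mul(Mul(Function('T')(5, g), Function('J')(5, Function('B')(-4))), Mul(Mul(6, Add(3, 5)), 3)) = Mul(Mul(5, -5), Mul(Mul(6, Add(3, 5)), 3)) = Mul(-25, Mul(Mul(6, 8), 3)) = Mul(-25, Mul(48, 3)) = Mul(-25, 144) = -3600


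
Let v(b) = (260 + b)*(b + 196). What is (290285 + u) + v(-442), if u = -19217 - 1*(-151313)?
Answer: 467153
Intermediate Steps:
u = 132096 (u = -19217 + 151313 = 132096)
v(b) = (196 + b)*(260 + b) (v(b) = (260 + b)*(196 + b) = (196 + b)*(260 + b))
(290285 + u) + v(-442) = (290285 + 132096) + (50960 + (-442)**2 + 456*(-442)) = 422381 + (50960 + 195364 - 201552) = 422381 + 44772 = 467153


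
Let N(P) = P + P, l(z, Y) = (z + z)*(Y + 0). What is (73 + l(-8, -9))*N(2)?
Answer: 868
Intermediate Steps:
l(z, Y) = 2*Y*z (l(z, Y) = (2*z)*Y = 2*Y*z)
N(P) = 2*P
(73 + l(-8, -9))*N(2) = (73 + 2*(-9)*(-8))*(2*2) = (73 + 144)*4 = 217*4 = 868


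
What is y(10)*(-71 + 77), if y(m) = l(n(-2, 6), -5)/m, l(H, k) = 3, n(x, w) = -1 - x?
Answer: 9/5 ≈ 1.8000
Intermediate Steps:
y(m) = 3/m
y(10)*(-71 + 77) = (3/10)*(-71 + 77) = (3*(⅒))*6 = (3/10)*6 = 9/5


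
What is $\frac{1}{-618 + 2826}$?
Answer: $\frac{1}{2208} \approx 0.0004529$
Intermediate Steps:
$\frac{1}{-618 + 2826} = \frac{1}{2208}$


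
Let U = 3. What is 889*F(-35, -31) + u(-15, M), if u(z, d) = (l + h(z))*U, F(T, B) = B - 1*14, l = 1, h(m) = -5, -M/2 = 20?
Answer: -40017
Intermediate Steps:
M = -40 (M = -2*20 = -40)
F(T, B) = -14 + B (F(T, B) = B - 14 = -14 + B)
u(z, d) = -12 (u(z, d) = (1 - 5)*3 = -4*3 = -12)
889*F(-35, -31) + u(-15, M) = 889*(-14 - 31) - 12 = 889*(-45) - 12 = -40005 - 12 = -40017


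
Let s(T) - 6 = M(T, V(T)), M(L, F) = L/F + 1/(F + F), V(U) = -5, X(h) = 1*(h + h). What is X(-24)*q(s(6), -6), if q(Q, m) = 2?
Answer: -96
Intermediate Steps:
X(h) = 2*h (X(h) = 1*(2*h) = 2*h)
M(L, F) = 1/(2*F) + L/F (M(L, F) = L/F + 1/(2*F) = 1/(2*F) + L/F)
s(T) = 59/10 - T/5 (s(T) = 6 + (1/2 + T)/(-5) = 6 - (1/2 + T)/5 = 6 + (-1/10 - T/5) = 59/10 - T/5)
X(-24)*q(s(6), -6) = (2*(-24))*2 = -48*2 = -96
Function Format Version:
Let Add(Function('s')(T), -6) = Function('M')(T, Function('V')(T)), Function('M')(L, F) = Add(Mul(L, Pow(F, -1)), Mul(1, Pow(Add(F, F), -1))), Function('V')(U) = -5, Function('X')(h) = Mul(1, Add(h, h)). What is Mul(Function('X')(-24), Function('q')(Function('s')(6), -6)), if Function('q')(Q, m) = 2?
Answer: -96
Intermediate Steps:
Function('X')(h) = Mul(2, h) (Function('X')(h) = Mul(1, Mul(2, h)) = Mul(2, h))
Function('M')(L, F) = Add(Mul(Rational(1, 2), Pow(F, -1)), Mul(L, Pow(F, -1))) (Function('M')(L, F) = Add(Mul(L, Pow(F, -1)), Mul(1, Pow(Mul(2, F), -1))) = Add(Mul(L, Pow(F, -1)), Mul(1, Mul(Rational(1, 2), Pow(F, -1)))) = Add(Mul(L, Pow(F, -1)), Mul(Rational(1, 2), Pow(F, -1))) = Add(Mul(Rational(1, 2), Pow(F, -1)), Mul(L, Pow(F, -1))))
Function('s')(T) = Add(Rational(59, 10), Mul(Rational(-1, 5), T)) (Function('s')(T) = Add(6, Mul(Pow(-5, -1), Add(Rational(1, 2), T))) = Add(6, Mul(Rational(-1, 5), Add(Rational(1, 2), T))) = Add(6, Add(Rational(-1, 10), Mul(Rational(-1, 5), T))) = Add(Rational(59, 10), Mul(Rational(-1, 5), T)))
Mul(Function('X')(-24), Function('q')(Function('s')(6), -6)) = Mul(Mul(2, -24), 2) = Mul(-48, 2) = -96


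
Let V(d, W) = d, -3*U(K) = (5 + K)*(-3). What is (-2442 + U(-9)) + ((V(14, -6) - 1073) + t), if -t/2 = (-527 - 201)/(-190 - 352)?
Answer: -950583/271 ≈ -3507.7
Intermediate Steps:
U(K) = 5 + K (U(K) = -(5 + K)*(-3)/3 = -(-15 - 3*K)/3 = 5 + K)
t = -728/271 (t = -2*(-527 - 201)/(-190 - 352) = -(-1456)/(-542) = -(-1456)*(-1)/542 = -2*364/271 = -728/271 ≈ -2.6863)
(-2442 + U(-9)) + ((V(14, -6) - 1073) + t) = (-2442 + (5 - 9)) + ((14 - 1073) - 728/271) = (-2442 - 4) + (-1059 - 728/271) = -2446 - 287717/271 = -950583/271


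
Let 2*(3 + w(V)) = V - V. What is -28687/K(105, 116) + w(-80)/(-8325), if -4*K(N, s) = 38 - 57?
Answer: -318425681/52725 ≈ -6039.4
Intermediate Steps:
K(N, s) = 19/4 (K(N, s) = -(38 - 57)/4 = -1/4*(-19) = 19/4)
w(V) = -3 (w(V) = -3 + (V - V)/2 = -3 + (1/2)*0 = -3 + 0 = -3)
-28687/K(105, 116) + w(-80)/(-8325) = -28687/19/4 - 3/(-8325) = -28687*4/19 - 3*(-1/8325) = -114748/19 + 1/2775 = -318425681/52725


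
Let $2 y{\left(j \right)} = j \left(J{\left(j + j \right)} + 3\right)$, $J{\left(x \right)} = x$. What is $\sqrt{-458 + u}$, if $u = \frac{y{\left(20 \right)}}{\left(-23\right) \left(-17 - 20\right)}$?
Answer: $\frac{4 i \sqrt{20707383}}{851} \approx 21.389 i$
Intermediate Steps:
$y{\left(j \right)} = \frac{j \left(3 + 2 j\right)}{2}$ ($y{\left(j \right)} = \frac{j \left(\left(j + j\right) + 3\right)}{2} = \frac{j \left(2 j + 3\right)}{2} = \frac{j \left(3 + 2 j\right)}{2}$)
$u = \frac{430}{851}$ ($u = \frac{\frac{1}{2} \cdot 20 \left(3 + 2 \cdot 20\right)}{\left(-23\right) \left(-17 - 20\right)} = \frac{\frac{1}{2} \cdot 20 \left(3 + 40\right)}{\left(-23\right) \left(-37\right)} = \frac{\frac{1}{2} \cdot 20 \cdot 43}{851} = 430 \cdot \frac{1}{851} = \frac{430}{851} \approx 0.50529$)
$\sqrt{-458 + u} = \sqrt{-458 + \frac{430}{851}} = \sqrt{- \frac{389328}{851}} = \frac{4 i \sqrt{20707383}}{851}$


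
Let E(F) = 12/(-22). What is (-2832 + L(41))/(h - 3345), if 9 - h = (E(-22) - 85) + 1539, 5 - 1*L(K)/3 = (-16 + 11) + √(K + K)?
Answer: 15411/26342 + 33*√82/52684 ≈ 0.59071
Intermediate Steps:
E(F) = -6/11 (E(F) = 12*(-1/22) = -6/11)
L(K) = 30 - 3*√2*√K (L(K) = 15 - 3*((-16 + 11) + √(K + K)) = 15 - 3*(-5 + √(2*K)) = 15 - 3*(-5 + √2*√K) = 15 + (15 - 3*√2*√K) = 30 - 3*√2*√K)
h = -15889/11 (h = 9 - ((-6/11 - 85) + 1539) = 9 - (-941/11 + 1539) = 9 - 1*15988/11 = 9 - 15988/11 = -15889/11 ≈ -1444.5)
(-2832 + L(41))/(h - 3345) = (-2832 + (30 - 3*√2*√41))/(-15889/11 - 3345) = (-2832 + (30 - 3*√82))/(-52684/11) = (-2802 - 3*√82)*(-11/52684) = 15411/26342 + 33*√82/52684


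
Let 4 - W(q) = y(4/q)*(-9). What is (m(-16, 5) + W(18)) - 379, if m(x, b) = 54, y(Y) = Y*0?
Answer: -321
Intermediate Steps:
y(Y) = 0
W(q) = 4 (W(q) = 4 - 0*(-9) = 4 - 1*0 = 4 + 0 = 4)
(m(-16, 5) + W(18)) - 379 = (54 + 4) - 379 = 58 - 379 = -321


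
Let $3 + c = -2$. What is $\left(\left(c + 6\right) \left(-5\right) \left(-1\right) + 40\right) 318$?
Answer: $14310$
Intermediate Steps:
$c = -5$ ($c = -3 - 2 = -5$)
$\left(\left(c + 6\right) \left(-5\right) \left(-1\right) + 40\right) 318 = \left(\left(-5 + 6\right) \left(-5\right) \left(-1\right) + 40\right) 318 = \left(1 \left(-5\right) \left(-1\right) + 40\right) 318 = \left(\left(-5\right) \left(-1\right) + 40\right) 318 = \left(5 + 40\right) 318 = 45 \cdot 318 = 14310$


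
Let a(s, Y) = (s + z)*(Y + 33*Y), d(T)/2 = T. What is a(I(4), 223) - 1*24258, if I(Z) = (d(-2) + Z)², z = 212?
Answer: 1583126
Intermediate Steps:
d(T) = 2*T
I(Z) = (-4 + Z)² (I(Z) = (2*(-2) + Z)² = (-4 + Z)²)
a(s, Y) = 34*Y*(212 + s) (a(s, Y) = (s + 212)*(Y + 33*Y) = (212 + s)*(34*Y) = 34*Y*(212 + s))
a(I(4), 223) - 1*24258 = 34*223*(212 + (-4 + 4)²) - 1*24258 = 34*223*(212 + 0²) - 24258 = 34*223*(212 + 0) - 24258 = 34*223*212 - 24258 = 1607384 - 24258 = 1583126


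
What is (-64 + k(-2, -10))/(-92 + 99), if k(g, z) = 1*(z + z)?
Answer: -12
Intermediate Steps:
k(g, z) = 2*z (k(g, z) = 1*(2*z) = 2*z)
(-64 + k(-2, -10))/(-92 + 99) = (-64 + 2*(-10))/(-92 + 99) = (-64 - 20)/7 = -84*⅐ = -12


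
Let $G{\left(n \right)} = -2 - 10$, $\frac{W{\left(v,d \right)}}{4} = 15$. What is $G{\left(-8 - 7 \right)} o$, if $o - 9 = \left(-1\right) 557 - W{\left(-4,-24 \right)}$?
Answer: $7296$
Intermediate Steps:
$W{\left(v,d \right)} = 60$ ($W{\left(v,d \right)} = 4 \cdot 15 = 60$)
$G{\left(n \right)} = -12$ ($G{\left(n \right)} = -2 - 10 = -12$)
$o = -608$ ($o = 9 - 617 = -608$)
$G{\left(-8 - 7 \right)} o = \left(-12\right) \left(-608\right) = 7296$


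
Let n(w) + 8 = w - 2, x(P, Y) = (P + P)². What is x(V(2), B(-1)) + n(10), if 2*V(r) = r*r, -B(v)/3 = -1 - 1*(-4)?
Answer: 16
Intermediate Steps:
B(v) = -9 (B(v) = -3*(-1 - 1*(-4)) = -3*(-1 + 4) = -3*3 = -9)
V(r) = r²/2 (V(r) = (r*r)/2 = r²/2)
x(P, Y) = 4*P² (x(P, Y) = (2*P)² = 4*P²)
n(w) = -10 + w (n(w) = -8 + (w - 2) = -8 + (-2 + w) = -10 + w)
x(V(2), B(-1)) + n(10) = 4*((½)*2²)² + (-10 + 10) = 4*((½)*4)² + 0 = 4*2² + 0 = 4*4 + 0 = 16 + 0 = 16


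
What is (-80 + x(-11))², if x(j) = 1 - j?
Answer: 4624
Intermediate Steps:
(-80 + x(-11))² = (-80 + (1 - 1*(-11)))² = (-80 + (1 + 11))² = (-80 + 12)² = (-68)² = 4624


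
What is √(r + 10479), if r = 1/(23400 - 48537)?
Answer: √15014405454/1197 ≈ 102.37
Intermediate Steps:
r = -1/25137 (r = 1/(-25137) = -1/25137 ≈ -3.9782e-5)
√(r + 10479) = √(-1/25137 + 10479) = √(263410622/25137) = √15014405454/1197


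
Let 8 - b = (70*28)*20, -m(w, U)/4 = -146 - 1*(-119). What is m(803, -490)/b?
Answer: -9/3266 ≈ -0.0027557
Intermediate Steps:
m(w, U) = 108 (m(w, U) = -4*(-146 - 1*(-119)) = -4*(-146 + 119) = -4*(-27) = 108)
b = -39192 (b = 8 - 70*28*20 = 8 - 1960*20 = 8 - 1*39200 = 8 - 39200 = -39192)
m(803, -490)/b = 108/(-39192) = 108*(-1/39192) = -9/3266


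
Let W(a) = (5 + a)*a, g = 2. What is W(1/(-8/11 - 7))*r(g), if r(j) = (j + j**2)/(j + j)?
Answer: -6831/7225 ≈ -0.94547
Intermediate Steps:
r(j) = (j + j**2)/(2*j) (r(j) = (j + j**2)/((2*j)) = (j + j**2)*(1/(2*j)) = (j + j**2)/(2*j))
W(a) = a*(5 + a)
W(1/(-8/11 - 7))*r(g) = ((5 + 1/(-8/11 - 7))/(-8/11 - 7))*(1/2 + (1/2)*2) = ((5 + 1/(-8*1/11 - 7))/(-8*1/11 - 7))*(1/2 + 1) = ((5 + 1/(-8/11 - 7))/(-8/11 - 7))*(3/2) = ((5 + 1/(-85/11))/(-85/11))*(3/2) = -11*(5 - 11/85)/85*(3/2) = -11/85*414/85*(3/2) = -4554/7225*3/2 = -6831/7225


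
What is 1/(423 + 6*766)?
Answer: 1/5019 ≈ 0.00019924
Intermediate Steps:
1/(423 + 6*766) = 1/(423 + 4596) = 1/5019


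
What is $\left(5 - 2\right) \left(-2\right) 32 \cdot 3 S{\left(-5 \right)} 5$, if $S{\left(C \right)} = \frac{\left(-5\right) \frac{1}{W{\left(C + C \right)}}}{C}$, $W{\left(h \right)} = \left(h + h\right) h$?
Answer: $- \frac{72}{5} \approx -14.4$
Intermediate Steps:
$W{\left(h \right)} = 2 h^{2}$ ($W{\left(h \right)} = 2 h h = 2 h^{2}$)
$S{\left(C \right)} = - \frac{5}{8 C^{3}}$ ($S{\left(C \right)} = \frac{\left(-5\right) \frac{1}{2 \left(C + C\right)^{2}}}{C} = \frac{\left(-5\right) \frac{1}{2 \left(2 C\right)^{2}}}{C} = \frac{\left(-5\right) \frac{1}{2 \cdot 4 C^{2}}}{C} = \frac{\left(-5\right) \frac{1}{8 C^{2}}}{C} = \frac{\left(- \frac{5}{8}\right) \frac{1}{C^{2}}}{C} = - \frac{5}{8 C^{3}}$)
$\left(5 - 2\right) \left(-2\right) 32 \cdot 3 S{\left(-5 \right)} 5 = \left(5 - 2\right) \left(-2\right) 32 \cdot 3 \left(- \frac{5}{8 \left(-125\right)}\right) 5 = 3 \left(-2\right) 32 \cdot 3 \left(\left(- \frac{5}{8}\right) \left(- \frac{1}{125}\right)\right) 5 = \left(-6\right) 32 \cdot 3 \cdot \frac{1}{200} \cdot 5 = - 192 \cdot \frac{3}{200} \cdot 5 = \left(-192\right) \frac{3}{40} = - \frac{72}{5}$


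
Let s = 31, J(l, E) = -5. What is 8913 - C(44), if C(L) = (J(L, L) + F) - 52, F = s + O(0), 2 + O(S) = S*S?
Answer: 8941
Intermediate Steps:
O(S) = -2 + S**2 (O(S) = -2 + S*S = -2 + S**2)
F = 29 (F = 31 + (-2 + 0**2) = 31 + (-2 + 0) = 31 - 2 = 29)
C(L) = -28 (C(L) = (-5 + 29) - 52 = 24 - 52 = -28)
8913 - C(44) = 8913 - 1*(-28) = 8913 + 28 = 8941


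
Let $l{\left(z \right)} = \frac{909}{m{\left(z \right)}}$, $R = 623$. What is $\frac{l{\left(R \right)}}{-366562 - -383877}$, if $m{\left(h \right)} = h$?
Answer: $\frac{909}{10787245} \approx 8.4266 \cdot 10^{-5}$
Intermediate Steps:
$l{\left(z \right)} = \frac{909}{z}$
$\frac{l{\left(R \right)}}{-366562 - -383877} = \frac{909 \cdot \frac{1}{623}}{-366562 - -383877} = \frac{909 \cdot \frac{1}{623}}{-366562 + 383877} = \frac{909}{623 \cdot 17315} = \frac{909}{623} \cdot \frac{1}{17315} = \frac{909}{10787245}$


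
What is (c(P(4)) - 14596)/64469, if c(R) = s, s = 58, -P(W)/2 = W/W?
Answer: -14538/64469 ≈ -0.22550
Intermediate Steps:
P(W) = -2 (P(W) = -2*W/W = -2*1 = -2)
c(R) = 58
(c(P(4)) - 14596)/64469 = (58 - 14596)/64469 = -14538*1/64469 = -14538/64469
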